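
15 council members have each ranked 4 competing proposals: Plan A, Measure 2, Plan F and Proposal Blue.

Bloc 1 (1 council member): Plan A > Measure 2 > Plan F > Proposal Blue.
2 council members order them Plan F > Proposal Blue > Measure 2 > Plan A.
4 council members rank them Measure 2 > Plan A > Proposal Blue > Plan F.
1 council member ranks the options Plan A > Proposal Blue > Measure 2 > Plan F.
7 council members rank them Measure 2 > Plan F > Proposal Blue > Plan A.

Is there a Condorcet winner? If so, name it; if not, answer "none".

Measure 2

Check each pair by majority over 15 ballots:
Plan A vs Measure 2: Measure 2, 13–2.
Plan A vs Plan F: Plan F wins 9–6.
Plan A vs Proposal Blue: Proposal Blue wins 9–6.
Measure 2 vs Plan F: Measure 2 wins 13–2.
Measure 2–Proposal Blue: Measure 2 12–3.
Plan F vs Proposal Blue: Plan F wins 10–5.
Only Measure 2 has no losses; Measure 2 is the Condorcet winner.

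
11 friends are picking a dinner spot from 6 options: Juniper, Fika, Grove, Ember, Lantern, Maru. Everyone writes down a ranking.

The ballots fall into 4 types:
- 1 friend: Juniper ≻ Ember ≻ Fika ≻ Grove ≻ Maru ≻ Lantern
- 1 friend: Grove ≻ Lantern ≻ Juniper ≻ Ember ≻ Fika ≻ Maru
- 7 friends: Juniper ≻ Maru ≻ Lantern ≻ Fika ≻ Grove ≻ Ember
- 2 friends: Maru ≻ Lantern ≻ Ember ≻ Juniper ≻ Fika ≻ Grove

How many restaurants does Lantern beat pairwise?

3

Lantern against each rival (11 friends):
Lantern–Juniper: Juniper 8–3.
Lantern vs Fika: Lantern preferred on 1+7+2 = 10 ballots; Lantern wins 10–1.
Lantern–Grove: Lantern 9–2.
Lantern–Ember: Lantern 10–1.
Lantern vs Maru: Maru, 10–1.
Lantern beats Fika, Grove, Ember; loses to Juniper, Maru — 3 pairwise wins.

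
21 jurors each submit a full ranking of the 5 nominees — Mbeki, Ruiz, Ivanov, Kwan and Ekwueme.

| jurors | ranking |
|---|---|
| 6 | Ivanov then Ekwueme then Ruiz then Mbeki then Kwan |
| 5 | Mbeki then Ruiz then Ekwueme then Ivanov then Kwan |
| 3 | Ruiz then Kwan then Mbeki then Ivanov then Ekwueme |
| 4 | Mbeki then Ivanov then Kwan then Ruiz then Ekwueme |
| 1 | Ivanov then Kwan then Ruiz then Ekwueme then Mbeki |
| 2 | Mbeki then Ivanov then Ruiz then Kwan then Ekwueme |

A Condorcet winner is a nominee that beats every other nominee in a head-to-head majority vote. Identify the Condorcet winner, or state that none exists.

Mbeki

Check each pair by majority over 21 ballots:
Mbeki vs Ruiz: 11 to 10, Mbeki.
Mbeki vs Ivanov: Mbeki is ranked higher on 5+3+4+2 = 14 ballots, Ivanov on 7. Mbeki wins 14–7.
Mbeki vs Kwan: Mbeki is ranked higher on 6+5+4+2 = 17 ballots, Kwan on 4. Mbeki wins 17–4.
Mbeki vs Ekwueme: Mbeki is ranked higher on 5+3+4+2 = 14 ballots, Ekwueme on 7. Mbeki wins 14–7.
Ruiz vs Ivanov: 5+3 = 8 for Ruiz, 13 for Ivanov — Ivanov by 13–8.
Ruiz vs Kwan: 6+5+3+2 = 16 for Ruiz, 5 for Kwan — Ruiz by 16–5.
Ruiz vs Ekwueme: 5+3+4+1+2 = 15 for Ruiz, 6 for Ekwueme — Ruiz by 15–6.
Ivanov vs Kwan: 6+5+4+1+2 = 18 for Ivanov, 3 for Kwan — Ivanov by 18–3.
Ivanov vs Ekwueme: 16 to 5, Ivanov.
Kwan vs Ekwueme: 10 to 11, Ekwueme.
Only Mbeki has no losses; Mbeki is the Condorcet winner.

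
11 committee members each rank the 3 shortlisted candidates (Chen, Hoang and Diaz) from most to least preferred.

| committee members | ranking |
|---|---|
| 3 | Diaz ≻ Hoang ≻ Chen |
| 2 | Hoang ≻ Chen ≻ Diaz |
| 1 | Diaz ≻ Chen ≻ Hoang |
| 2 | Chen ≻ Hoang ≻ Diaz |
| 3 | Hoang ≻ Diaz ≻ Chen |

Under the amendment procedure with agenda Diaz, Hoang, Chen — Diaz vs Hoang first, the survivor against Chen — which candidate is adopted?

Round 1: Diaz vs Hoang — 4–7, Hoang advances.
Round 2: Hoang vs Chen — 8–3, Hoang advances.
Hoang survives the agenda.

Hoang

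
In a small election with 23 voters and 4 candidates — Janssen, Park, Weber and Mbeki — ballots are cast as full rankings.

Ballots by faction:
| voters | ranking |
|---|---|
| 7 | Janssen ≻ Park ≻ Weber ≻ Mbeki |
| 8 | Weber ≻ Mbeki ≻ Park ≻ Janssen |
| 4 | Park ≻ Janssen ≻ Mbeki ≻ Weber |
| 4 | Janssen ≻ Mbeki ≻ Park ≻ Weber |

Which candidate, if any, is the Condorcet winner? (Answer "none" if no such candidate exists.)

none

Head-to-head results (23 voters):
Janssen vs Park: 11 to 12, Park.
Janssen vs Weber: Janssen is ranked higher on 7+4+4 = 15 ballots, Weber on 8. Janssen wins 15–8.
Janssen vs Mbeki: 7+4+4 = 15 for Janssen, 8 for Mbeki — Janssen by 15–8.
Park vs Weber: 15 to 8, Park.
Park vs Mbeki: Park preferred on 7+4 = 11 ballots; Mbeki wins 12–11.
Weber vs Mbeki: Weber is ranked higher on 7+8 = 15 ballots, Mbeki on 8. Weber wins 15–8.
Each candidate drops at least one matchup (Janssen loses to Park; Park loses to Mbeki; Weber loses to Janssen; Mbeki loses to Janssen); the cycle Janssen → Mbeki → Park → Janssen rules out a Condorcet winner.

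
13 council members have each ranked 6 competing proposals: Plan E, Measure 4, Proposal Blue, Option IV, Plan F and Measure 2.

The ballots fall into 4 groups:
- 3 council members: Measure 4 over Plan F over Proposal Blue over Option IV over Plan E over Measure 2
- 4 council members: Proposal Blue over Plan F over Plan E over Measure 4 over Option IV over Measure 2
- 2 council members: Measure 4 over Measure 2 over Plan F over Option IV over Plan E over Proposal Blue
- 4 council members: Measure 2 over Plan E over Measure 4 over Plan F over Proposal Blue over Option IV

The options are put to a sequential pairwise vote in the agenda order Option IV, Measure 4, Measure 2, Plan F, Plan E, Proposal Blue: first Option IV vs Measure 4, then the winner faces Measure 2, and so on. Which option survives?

Round 1: Option IV vs Measure 4 — 0–13, Measure 4 advances.
Round 2: Measure 4 vs Measure 2 — 9–4, Measure 4 advances.
Round 3: Measure 4 vs Plan F — 9–4, Measure 4 advances.
Round 4: Measure 4 vs Plan E — 5–8, Plan E advances.
Round 5: Plan E vs Proposal Blue — 6–7, Proposal Blue advances.
The agenda winner is Proposal Blue.

Proposal Blue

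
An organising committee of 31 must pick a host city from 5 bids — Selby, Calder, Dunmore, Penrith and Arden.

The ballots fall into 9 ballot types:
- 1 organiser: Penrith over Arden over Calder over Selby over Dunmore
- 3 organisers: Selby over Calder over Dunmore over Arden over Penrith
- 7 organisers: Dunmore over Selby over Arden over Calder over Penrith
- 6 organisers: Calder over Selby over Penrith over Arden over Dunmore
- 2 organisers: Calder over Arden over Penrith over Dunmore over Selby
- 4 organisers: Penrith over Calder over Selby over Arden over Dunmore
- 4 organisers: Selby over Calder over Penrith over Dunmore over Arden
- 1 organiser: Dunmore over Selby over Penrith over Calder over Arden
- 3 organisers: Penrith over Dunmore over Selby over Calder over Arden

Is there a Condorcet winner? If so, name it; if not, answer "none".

Selby

Head-to-head results (31 organisers):
Selby vs Calder: Selby, 18–13.
Selby vs Dunmore: Selby, 18–13.
Selby–Penrith: Selby 21–10.
Selby vs Arden: Selby, 28–3.
Calder vs Dunmore: Calder, 20–11.
Calder vs Penrith: Calder, 22–9.
Calder vs Arden: Calder wins 23–8.
Dunmore vs Penrith: Penrith, 20–11.
Dunmore–Arden: Dunmore 18–13.
Penrith–Arden: Penrith 19–12.
Selby beats each of Calder, Dunmore, Penrith, Arden — Selby is the Condorcet winner.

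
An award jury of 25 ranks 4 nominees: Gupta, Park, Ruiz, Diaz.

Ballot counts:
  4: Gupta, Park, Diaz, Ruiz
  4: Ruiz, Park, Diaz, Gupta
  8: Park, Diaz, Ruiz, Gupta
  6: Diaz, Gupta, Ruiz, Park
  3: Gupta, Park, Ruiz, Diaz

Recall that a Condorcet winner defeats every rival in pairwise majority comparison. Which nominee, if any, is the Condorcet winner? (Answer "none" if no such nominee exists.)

Pairwise majorities:
Gupta vs Park: 13 to 12, Gupta.
Gupta–Ruiz: Gupta 13–12.
Gupta–Diaz: Diaz 18–7.
Park vs Ruiz: Park wins 15–10.
Park vs Diaz: Park, 19–6.
Ruiz vs Diaz: Ruiz is ranked higher on 4+3 = 7 ballots, Diaz on 18. Diaz wins 18–7.
Each nominee drops at least one matchup (Gupta loses to Diaz; Park loses to Gupta; Ruiz loses to Gupta; Diaz loses to Park); the cycle Gupta → Park → Diaz → Gupta rules out a Condorcet winner.

none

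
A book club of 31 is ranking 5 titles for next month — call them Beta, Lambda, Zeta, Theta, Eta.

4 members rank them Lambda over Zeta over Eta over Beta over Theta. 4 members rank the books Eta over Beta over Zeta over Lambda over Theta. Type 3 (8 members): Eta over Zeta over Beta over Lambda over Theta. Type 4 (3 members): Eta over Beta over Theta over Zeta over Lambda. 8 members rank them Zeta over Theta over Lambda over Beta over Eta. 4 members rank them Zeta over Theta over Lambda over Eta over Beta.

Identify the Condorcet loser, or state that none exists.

Theta

Head-to-head results (31 members):
Beta vs Lambda: Beta preferred on 4+8+3 = 15 ballots; Lambda wins 16–15.
Beta vs Zeta: 4+3 = 7 for Beta, 24 for Zeta — Zeta by 24–7.
Beta vs Theta: Beta wins 19–12.
Beta–Eta: Eta 23–8.
Lambda vs Zeta: 4 to 27, Zeta.
Lambda vs Theta: Lambda wins 16–15.
Lambda vs Eta: Lambda is ranked higher on 4+8+4 = 16 ballots, Eta on 15. Lambda wins 16–15.
Zeta–Theta: Zeta 28–3.
Zeta–Eta: Zeta 16–15.
Theta vs Eta: Theta is ranked higher on 8+4 = 12 ballots, Eta on 19. Eta wins 19–12.
Theta loses to every other book — it is the Condorcet loser.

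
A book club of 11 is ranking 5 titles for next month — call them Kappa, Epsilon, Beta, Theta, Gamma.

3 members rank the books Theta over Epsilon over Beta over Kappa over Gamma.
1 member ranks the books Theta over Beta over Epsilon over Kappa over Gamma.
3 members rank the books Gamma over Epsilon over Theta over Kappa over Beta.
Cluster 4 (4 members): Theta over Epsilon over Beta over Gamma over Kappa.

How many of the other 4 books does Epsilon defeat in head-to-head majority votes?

Epsilon against each rival (11 members):
Epsilon–Kappa: Epsilon 11–0.
Epsilon–Beta: Epsilon 10–1.
Epsilon vs Theta: Epsilon is ranked higher on 3 ballots, Theta on 8. Theta wins 8–3.
Epsilon vs Gamma: 3+1+4 = 8 for Epsilon, 3 for Gamma — Epsilon by 8–3.
Epsilon beats Kappa, Beta, Gamma; loses to Theta — 3 pairwise wins.

3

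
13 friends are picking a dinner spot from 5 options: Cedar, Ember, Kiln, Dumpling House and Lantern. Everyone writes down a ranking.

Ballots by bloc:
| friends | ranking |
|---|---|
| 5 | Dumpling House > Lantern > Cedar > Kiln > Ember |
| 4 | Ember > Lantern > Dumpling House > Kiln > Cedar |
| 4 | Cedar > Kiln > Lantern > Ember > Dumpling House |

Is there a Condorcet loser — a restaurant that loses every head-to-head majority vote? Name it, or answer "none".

Pairwise majorities:
Cedar vs Ember: Cedar is ranked higher on 5+4 = 9 ballots, Ember on 4. Cedar wins 9–4.
Cedar vs Kiln: Cedar preferred on 5+4 = 9 ballots; Cedar wins 9–4.
Cedar vs Dumpling House: 4 for Cedar, 9 for Dumpling House — Dumpling House by 9–4.
Cedar–Lantern: Lantern 9–4.
Ember–Kiln: Kiln 9–4.
Ember–Dumpling House: Ember 8–5.
Ember vs Lantern: Ember is ranked higher on 4 ballots, Lantern on 9. Lantern wins 9–4.
Kiln vs Dumpling House: Dumpling House wins 9–4.
Kiln–Lantern: Lantern 9–4.
Dumpling House vs Lantern: Lantern, 8–5.
Each restaurant has at least one pairwise win (Cedar beats Ember; Ember beats Dumpling House; Kiln beats Ember; Dumpling House beats Cedar; Lantern beats Cedar) — no Condorcet loser.

none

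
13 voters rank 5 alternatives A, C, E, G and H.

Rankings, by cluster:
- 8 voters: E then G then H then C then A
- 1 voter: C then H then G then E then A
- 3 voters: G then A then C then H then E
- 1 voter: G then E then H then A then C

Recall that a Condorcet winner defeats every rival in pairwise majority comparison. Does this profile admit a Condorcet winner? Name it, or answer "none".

Check each pair by majority over 13 ballots:
A vs C: C, 9–4.
A vs E: E, 10–3.
A vs G: G, 13–0.
A vs H: H, 10–3.
C–E: E 9–4.
C vs G: G wins 12–1.
C vs H: H wins 9–4.
E–G: E 8–5.
E–H: E 9–4.
G vs H: G, 12–1.
E defeats every rival head-to-head and is the Condorcet winner.

E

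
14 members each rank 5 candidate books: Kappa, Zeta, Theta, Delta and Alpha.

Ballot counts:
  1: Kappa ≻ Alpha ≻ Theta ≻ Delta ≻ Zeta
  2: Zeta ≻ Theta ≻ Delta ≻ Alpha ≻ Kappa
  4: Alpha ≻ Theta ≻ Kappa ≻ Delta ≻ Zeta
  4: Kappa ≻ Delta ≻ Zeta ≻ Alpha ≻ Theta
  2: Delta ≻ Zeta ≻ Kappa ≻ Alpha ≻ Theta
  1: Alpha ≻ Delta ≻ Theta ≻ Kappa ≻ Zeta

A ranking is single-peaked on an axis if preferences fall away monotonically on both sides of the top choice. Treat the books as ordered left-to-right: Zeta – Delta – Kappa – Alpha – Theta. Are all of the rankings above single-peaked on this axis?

no

Axis positions: Zeta=1, Delta=2, Kappa=3, Alpha=4, Theta=5.
Cluster 1 (peak Kappa at position 3): ranking walks positions 3-4-5-2-1, expanding outward from the peak — single-peaked.
Cluster 2: ranking walks positions 1-5-2-4-3; Theta is ranked above Delta even though Delta lies between Theta and the peak Zeta on the axis — preferences dip and rise again. Not single-peaked.
Cluster 3 (peak Alpha at position 4): ranking walks positions 4-5-3-2-1, expanding outward from the peak — single-peaked.
Cluster 4 (peak Kappa at position 3): ranking walks positions 3-2-1-4-5, expanding outward from the peak — single-peaked.
Cluster 5 (peak Delta at position 2): ranking walks positions 2-1-3-4-5, expanding outward from the peak — single-peaked.
Cluster 6: ranking walks positions 4-2-5-3-1; Delta is ranked above Kappa even though Kappa lies between Delta and the peak Alpha on the axis — preferences dip and rise again. Not single-peaked.
Cluster 2 violates single-peakedness, so the profile is not single-peaked on this axis.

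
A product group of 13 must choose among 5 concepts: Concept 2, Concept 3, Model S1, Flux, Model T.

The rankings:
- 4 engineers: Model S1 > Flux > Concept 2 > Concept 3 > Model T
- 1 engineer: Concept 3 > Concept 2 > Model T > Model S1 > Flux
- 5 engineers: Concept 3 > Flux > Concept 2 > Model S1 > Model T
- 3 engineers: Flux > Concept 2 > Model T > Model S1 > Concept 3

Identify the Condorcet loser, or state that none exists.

Model T

Pairwise majorities:
Concept 2 vs Concept 3: Concept 2, 7–6.
Concept 2 vs Model S1: Concept 2 is ranked higher on 1+5+3 = 9 ballots, Model S1 on 4. Concept 2 wins 9–4.
Concept 2 vs Flux: 1 for Concept 2, 12 for Flux — Flux by 12–1.
Concept 2 vs Model T: 13 to 0, Concept 2.
Concept 3 vs Model S1: 1+5 = 6 for Concept 3, 7 for Model S1 — Model S1 by 7–6.
Concept 3 vs Flux: 1+5 = 6 for Concept 3, 7 for Flux — Flux by 7–6.
Concept 3 vs Model T: Concept 3 is ranked higher on 4+1+5 = 10 ballots, Model T on 3. Concept 3 wins 10–3.
Model S1–Flux: Flux 8–5.
Model S1 vs Model T: 9 to 4, Model S1.
Flux–Model T: Flux 12–1.
Only Model T has no wins; Model T is the Condorcet loser.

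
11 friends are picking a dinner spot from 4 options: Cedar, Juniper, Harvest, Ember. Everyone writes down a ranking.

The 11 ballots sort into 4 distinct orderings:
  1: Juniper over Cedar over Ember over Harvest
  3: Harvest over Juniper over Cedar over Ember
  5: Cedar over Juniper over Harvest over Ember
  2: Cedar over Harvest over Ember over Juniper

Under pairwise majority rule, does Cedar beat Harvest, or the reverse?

Cedar

Ballots ranking Cedar above Harvest: 1 + 5 + 2 = 8.
Ballots ranking Harvest above Cedar: 11 − 8 = 3.
Cedar wins the head-to-head 8–3.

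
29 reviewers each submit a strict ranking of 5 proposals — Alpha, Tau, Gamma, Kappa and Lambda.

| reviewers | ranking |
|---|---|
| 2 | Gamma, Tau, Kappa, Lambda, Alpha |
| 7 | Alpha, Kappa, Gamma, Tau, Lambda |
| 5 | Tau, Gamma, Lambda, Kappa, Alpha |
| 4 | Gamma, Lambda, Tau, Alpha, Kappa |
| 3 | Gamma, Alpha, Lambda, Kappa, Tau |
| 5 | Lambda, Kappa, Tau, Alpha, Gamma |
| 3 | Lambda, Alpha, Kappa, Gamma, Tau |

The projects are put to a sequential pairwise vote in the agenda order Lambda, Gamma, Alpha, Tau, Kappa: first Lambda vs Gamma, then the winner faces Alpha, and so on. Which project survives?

Round 1: Lambda vs Gamma — 8–21, Gamma advances.
Round 2: Gamma vs Alpha — 14–15, Alpha advances.
Round 3: Alpha vs Tau — 13–16, Tau advances.
Round 4: Tau vs Kappa — 11–18, Kappa advances.
The agenda winner is Kappa.

Kappa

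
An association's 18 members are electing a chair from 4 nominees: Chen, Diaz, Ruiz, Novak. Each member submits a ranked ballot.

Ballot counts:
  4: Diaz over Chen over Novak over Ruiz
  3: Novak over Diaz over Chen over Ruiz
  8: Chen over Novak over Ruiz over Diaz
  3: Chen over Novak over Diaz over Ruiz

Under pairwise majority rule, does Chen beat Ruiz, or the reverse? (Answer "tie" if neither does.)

Chen

Ballots ranking Chen above Ruiz: 4 + 3 + 8 + 3 = 18.
Ballots ranking Ruiz above Chen: 18 − 18 = 0.
Chen wins the head-to-head 18–0.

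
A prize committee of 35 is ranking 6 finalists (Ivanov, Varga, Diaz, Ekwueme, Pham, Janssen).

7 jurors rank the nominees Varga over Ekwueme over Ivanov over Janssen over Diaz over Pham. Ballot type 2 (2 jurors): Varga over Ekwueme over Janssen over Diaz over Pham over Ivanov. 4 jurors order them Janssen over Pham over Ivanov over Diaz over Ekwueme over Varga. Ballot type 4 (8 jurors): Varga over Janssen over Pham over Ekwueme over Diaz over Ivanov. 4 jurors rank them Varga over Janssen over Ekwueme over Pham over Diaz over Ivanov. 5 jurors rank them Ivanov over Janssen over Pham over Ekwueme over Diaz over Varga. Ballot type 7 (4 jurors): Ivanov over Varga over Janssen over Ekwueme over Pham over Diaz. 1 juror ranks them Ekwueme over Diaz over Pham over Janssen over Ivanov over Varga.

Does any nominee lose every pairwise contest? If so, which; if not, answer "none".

Pairwise majorities:
Ivanov vs Varga: Varga, 21–14.
Ivanov–Diaz: Ivanov 20–15.
Ivanov–Ekwueme: Ekwueme 22–13.
Ivanov vs Pham: Ivanov is ranked higher on 7+5+4 = 16 ballots, Pham on 19. Pham wins 19–16.
Ivanov vs Janssen: 16 to 19, Janssen.
Varga–Diaz: Varga 25–10.
Varga–Ekwueme: Varga 25–10.
Varga vs Pham: 7+2+8+4+4 = 25 for Varga, 10 for Pham — Varga by 25–10.
Varga vs Janssen: Varga is ranked higher on 7+2+8+4+4 = 25 ballots, Janssen on 10. Varga wins 25–10.
Diaz vs Ekwueme: Diaz preferred on 4 ballots; Ekwueme wins 31–4.
Diaz vs Pham: Diaz is ranked higher on 7+2+1 = 10 ballots, Pham on 25. Pham wins 25–10.
Diaz–Janssen: Janssen 34–1.
Ekwueme vs Pham: 7+2+4+4+1 = 18 for Ekwueme, 17 for Pham — Ekwueme by 18–17.
Ekwueme vs Janssen: 7+2+1 = 10 for Ekwueme, 25 for Janssen — Janssen by 25–10.
Pham vs Janssen: Janssen, 34–1.
Diaz is beaten in every head-to-head and is the Condorcet loser.

Diaz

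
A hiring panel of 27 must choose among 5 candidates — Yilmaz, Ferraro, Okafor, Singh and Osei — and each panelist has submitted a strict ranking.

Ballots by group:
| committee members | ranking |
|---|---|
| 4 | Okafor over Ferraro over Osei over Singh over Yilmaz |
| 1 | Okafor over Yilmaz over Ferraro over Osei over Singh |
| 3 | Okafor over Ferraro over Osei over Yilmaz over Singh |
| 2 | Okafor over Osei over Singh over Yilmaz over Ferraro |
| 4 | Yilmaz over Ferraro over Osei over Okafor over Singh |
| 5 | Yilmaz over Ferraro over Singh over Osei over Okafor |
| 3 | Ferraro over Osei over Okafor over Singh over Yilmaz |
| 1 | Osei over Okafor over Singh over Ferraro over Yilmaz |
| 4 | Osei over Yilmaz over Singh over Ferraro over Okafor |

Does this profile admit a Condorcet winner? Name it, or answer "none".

none

Pairwise majorities:
Yilmaz vs Ferraro: Yilmaz preferred on 1+2+4+5+4 = 16 ballots; Yilmaz wins 16–11.
Yilmaz vs Okafor: 4+5+4 = 13 for Yilmaz, 14 for Okafor — Okafor by 14–13.
Yilmaz vs Singh: 17 to 10, Yilmaz.
Yilmaz vs Osei: Yilmaz is ranked higher on 1+4+5 = 10 ballots, Osei on 17. Osei wins 17–10.
Ferraro vs Okafor: 4+5+3+4 = 16 for Ferraro, 11 for Okafor — Ferraro by 16–11.
Ferraro vs Singh: 20 to 7, Ferraro.
Ferraro vs Osei: Ferraro preferred on 4+1+3+4+5+3 = 20 ballots; Ferraro wins 20–7.
Okafor vs Singh: Okafor preferred on 18 ballots; Okafor wins 18–9.
Okafor vs Osei: Okafor preferred on 4+1+3+2 = 10 ballots; Osei wins 17–10.
Singh vs Osei: 5 for Singh, 22 for Osei — Osei by 22–5.
Each candidate drops at least one matchup (Yilmaz loses to Okafor; Ferraro loses to Yilmaz; Okafor loses to Ferraro; Singh loses to Yilmaz; Osei loses to Ferraro); the cycle Yilmaz > Ferraro > Okafor > Yilmaz rules out a Condorcet winner.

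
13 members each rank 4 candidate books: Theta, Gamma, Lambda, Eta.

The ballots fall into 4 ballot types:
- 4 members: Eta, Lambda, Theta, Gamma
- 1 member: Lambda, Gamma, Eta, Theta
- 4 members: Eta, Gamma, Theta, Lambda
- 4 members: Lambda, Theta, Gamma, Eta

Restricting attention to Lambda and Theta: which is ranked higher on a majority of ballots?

Ballots ranking Lambda above Theta: 4 + 1 + 4 = 9.
Ballots ranking Theta above Lambda: 13 − 9 = 4.
Lambda wins the head-to-head 9–4.

Lambda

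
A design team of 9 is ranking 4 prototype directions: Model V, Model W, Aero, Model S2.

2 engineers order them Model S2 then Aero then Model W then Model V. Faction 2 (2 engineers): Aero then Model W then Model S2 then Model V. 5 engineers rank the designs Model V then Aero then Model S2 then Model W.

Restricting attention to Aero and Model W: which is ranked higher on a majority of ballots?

Ballots ranking Aero above Model W: 2 + 2 + 5 = 9.
Ballots ranking Model W above Aero: 9 − 9 = 0.
Aero wins the head-to-head 9–0.

Aero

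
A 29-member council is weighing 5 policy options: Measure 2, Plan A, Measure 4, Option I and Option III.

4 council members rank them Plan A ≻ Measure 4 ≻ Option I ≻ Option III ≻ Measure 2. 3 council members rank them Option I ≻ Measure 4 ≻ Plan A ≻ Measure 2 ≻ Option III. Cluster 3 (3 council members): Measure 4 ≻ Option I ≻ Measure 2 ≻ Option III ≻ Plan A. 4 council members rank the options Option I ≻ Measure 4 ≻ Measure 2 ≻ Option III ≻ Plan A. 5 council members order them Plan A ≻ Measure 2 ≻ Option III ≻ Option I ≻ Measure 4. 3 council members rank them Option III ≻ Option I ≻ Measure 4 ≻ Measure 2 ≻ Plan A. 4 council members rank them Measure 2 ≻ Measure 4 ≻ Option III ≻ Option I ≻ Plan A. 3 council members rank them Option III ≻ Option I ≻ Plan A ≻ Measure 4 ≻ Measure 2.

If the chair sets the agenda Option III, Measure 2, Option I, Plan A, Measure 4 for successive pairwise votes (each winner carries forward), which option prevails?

Option I

Round 1: Option III vs Measure 2 — 10–19, Measure 2 advances.
Round 2: Measure 2 vs Option I — 9–20, Option I advances.
Round 3: Option I vs Plan A — 20–9, Option I advances.
Round 4: Option I vs Measure 4 — 18–11, Option I advances.
Option I survives the agenda.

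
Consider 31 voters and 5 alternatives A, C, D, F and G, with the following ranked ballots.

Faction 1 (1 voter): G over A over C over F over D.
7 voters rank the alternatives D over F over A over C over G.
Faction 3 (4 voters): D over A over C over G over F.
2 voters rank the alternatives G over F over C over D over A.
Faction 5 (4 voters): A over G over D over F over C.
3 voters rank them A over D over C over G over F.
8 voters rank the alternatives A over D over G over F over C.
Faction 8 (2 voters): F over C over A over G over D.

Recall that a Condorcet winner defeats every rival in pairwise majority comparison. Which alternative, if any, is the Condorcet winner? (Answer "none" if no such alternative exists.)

Head-to-head results (31 voters):
A vs C: A is ranked higher on 1+7+4+4+3+8 = 27 ballots, C on 4. A wins 27–4.
A vs D: A is ranked higher on 1+4+3+8+2 = 18 ballots, D on 13. A wins 18–13.
A vs F: 1+4+4+3+8 = 20 for A, 11 for F — A by 20–11.
A vs G: A is ranked higher on 7+4+4+3+8+2 = 28 ballots, G on 3. A wins 28–3.
C vs D: 1+2+2 = 5 for C, 26 for D — D by 26–5.
C vs F: 1+4+3 = 8 for C, 23 for F — F by 23–8.
C vs G: C is ranked higher on 7+4+3+2 = 16 ballots, G on 15. C wins 16–15.
D vs F: D is ranked higher on 7+4+4+3+8 = 26 ballots, F on 5. D wins 26–5.
D vs G: 22 to 9, D.
F vs G: 9 to 22, G.
A defeats every rival head-to-head and is the Condorcet winner.

A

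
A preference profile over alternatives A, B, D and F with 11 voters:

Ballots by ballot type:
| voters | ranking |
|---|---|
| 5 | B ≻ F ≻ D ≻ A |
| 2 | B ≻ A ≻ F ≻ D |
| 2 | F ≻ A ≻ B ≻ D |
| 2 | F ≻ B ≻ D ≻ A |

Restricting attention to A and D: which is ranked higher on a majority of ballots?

D

Ballots ranking A above D: 2 + 2 = 4.
Ballots ranking D above A: 11 − 4 = 7.
D wins the head-to-head 7–4.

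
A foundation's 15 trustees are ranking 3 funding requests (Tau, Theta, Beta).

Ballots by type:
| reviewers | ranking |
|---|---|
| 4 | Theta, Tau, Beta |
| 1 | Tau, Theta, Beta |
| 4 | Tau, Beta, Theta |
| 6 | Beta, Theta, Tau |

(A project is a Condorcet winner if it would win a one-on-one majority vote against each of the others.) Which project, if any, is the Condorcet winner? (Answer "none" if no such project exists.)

Head-to-head results (15 reviewers):
Tau vs Theta: Tau is ranked higher on 1+4 = 5 ballots, Theta on 10. Theta wins 10–5.
Tau vs Beta: Tau preferred on 4+1+4 = 9 ballots; Tau wins 9–6.
Theta vs Beta: 4+1 = 5 for Theta, 10 for Beta — Beta by 10–5.
Every project loses at least once (Tau loses to Theta; Theta loses to Beta; Beta loses to Tau). The majority relation contains the cycle Tau beats Beta beats Theta beats Tau, so there is no Condorcet winner.

none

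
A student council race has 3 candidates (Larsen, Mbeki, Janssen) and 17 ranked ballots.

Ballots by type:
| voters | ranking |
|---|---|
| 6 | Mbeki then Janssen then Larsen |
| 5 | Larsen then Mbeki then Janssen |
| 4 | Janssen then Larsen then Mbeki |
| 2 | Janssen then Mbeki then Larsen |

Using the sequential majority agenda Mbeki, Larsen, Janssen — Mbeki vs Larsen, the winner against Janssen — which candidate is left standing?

Janssen

Round 1: Mbeki vs Larsen — 8–9, Larsen advances.
Round 2: Larsen vs Janssen — 5–12, Janssen advances.
Janssen survives the agenda.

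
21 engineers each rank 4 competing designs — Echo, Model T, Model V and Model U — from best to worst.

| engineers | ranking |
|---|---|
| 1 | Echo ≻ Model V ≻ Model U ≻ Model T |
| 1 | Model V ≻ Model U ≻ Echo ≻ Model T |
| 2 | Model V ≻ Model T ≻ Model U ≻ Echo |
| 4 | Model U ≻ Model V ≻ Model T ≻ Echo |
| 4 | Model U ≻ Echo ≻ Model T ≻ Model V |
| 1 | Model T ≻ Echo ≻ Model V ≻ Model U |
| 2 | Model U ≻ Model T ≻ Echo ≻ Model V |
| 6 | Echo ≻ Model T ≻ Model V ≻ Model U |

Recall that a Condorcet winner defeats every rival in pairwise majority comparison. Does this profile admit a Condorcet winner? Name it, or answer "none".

Pairwise majorities:
Echo vs Model T: 12 to 9, Echo.
Echo vs Model V: 1+4+1+2+6 = 14 for Echo, 7 for Model V — Echo by 14–7.
Echo vs Model U: Echo is ranked higher on 1+1+6 = 8 ballots, Model U on 13. Model U wins 13–8.
Model T vs Model V: Model T preferred on 4+1+2+6 = 13 ballots; Model T wins 13–8.
Model T vs Model U: 2+1+6 = 9 for Model T, 12 for Model U — Model U by 12–9.
Model V vs Model U: Model V is ranked higher on 1+1+2+1+6 = 11 ballots, Model U on 10. Model V wins 11–10.
Each design drops at least one matchup (Echo loses to Model U; Model T loses to Echo; Model V loses to Echo; Model U loses to Model V); the cycle Echo → Model V → Model U → Echo rules out a Condorcet winner.

none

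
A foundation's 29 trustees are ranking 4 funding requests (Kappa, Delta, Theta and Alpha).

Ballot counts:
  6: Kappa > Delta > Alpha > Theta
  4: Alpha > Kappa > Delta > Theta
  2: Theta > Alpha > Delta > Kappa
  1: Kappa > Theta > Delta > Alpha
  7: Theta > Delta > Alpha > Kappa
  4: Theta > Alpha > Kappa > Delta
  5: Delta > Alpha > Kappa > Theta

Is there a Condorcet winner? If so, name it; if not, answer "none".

Check each pair by majority over 29 ballots:
Kappa vs Delta: Kappa preferred on 6+4+1+4 = 15 ballots; Kappa wins 15–14.
Kappa vs Theta: 6+4+1+5 = 16 for Kappa, 13 for Theta — Kappa by 16–13.
Kappa vs Alpha: 6+1 = 7 for Kappa, 22 for Alpha — Alpha by 22–7.
Delta vs Theta: 6+4+5 = 15 for Delta, 14 for Theta — Delta by 15–14.
Delta vs Alpha: Delta preferred on 6+1+7+5 = 19 ballots; Delta wins 19–10.
Theta vs Alpha: 2+1+7+4 = 14 for Theta, 15 for Alpha — Alpha by 15–14.
Each project drops at least one matchup (Kappa loses to Alpha; Delta loses to Kappa; Theta loses to Kappa; Alpha loses to Delta); the cycle Kappa beats Delta beats Alpha beats Kappa rules out a Condorcet winner.

none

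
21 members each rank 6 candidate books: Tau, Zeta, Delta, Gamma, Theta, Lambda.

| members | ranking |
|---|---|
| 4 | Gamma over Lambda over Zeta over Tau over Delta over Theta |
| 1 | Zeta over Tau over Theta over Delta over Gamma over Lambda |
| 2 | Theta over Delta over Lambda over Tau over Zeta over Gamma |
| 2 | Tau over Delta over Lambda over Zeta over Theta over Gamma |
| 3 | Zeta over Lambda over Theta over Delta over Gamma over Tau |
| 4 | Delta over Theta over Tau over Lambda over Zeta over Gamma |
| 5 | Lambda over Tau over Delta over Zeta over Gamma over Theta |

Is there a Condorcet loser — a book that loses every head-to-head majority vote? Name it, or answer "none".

Head-to-head results (21 members):
Tau vs Zeta: Tau preferred on 2+2+4+5 = 13 ballots; Tau wins 13–8.
Tau vs Delta: Tau wins 12–9.
Tau vs Gamma: Tau is ranked higher on 1+2+2+4+5 = 14 ballots, Gamma on 7. Tau wins 14–7.
Tau vs Theta: 4+1+2+5 = 12 for Tau, 9 for Theta — Tau by 12–9.
Tau–Lambda: Lambda 14–7.
Zeta vs Delta: 4+1+3 = 8 for Zeta, 13 for Delta — Delta by 13–8.
Zeta vs Gamma: Zeta is ranked higher on 1+2+2+3+4+5 = 17 ballots, Gamma on 4. Zeta wins 17–4.
Zeta vs Theta: 4+1+2+3+5 = 15 for Zeta, 6 for Theta — Zeta by 15–6.
Zeta vs Lambda: Lambda, 17–4.
Delta–Gamma: Delta 17–4.
Delta vs Theta: Delta wins 15–6.
Delta vs Lambda: Delta preferred on 1+2+2+4 = 9 ballots; Lambda wins 12–9.
Gamma vs Theta: 4+5 = 9 for Gamma, 12 for Theta — Theta by 12–9.
Gamma vs Lambda: 5 to 16, Lambda.
Theta vs Lambda: 1+2+4 = 7 for Theta, 14 for Lambda — Lambda by 14–7.
Gamma loses to every other book — it is the Condorcet loser.

Gamma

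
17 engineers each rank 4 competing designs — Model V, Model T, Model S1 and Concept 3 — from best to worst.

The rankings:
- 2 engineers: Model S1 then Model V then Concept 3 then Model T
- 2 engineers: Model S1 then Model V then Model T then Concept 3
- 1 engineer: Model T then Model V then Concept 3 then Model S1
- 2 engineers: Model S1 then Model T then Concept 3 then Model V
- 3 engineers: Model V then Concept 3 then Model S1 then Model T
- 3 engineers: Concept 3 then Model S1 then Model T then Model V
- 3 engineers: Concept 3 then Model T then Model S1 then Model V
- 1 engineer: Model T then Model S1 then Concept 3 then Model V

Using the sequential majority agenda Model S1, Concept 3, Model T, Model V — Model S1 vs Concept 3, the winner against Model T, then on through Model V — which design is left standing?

Round 1: Model S1 vs Concept 3 — 7–10, Concept 3 advances.
Round 2: Concept 3 vs Model T — 11–6, Concept 3 advances.
Round 3: Concept 3 vs Model V — 9–8, Concept 3 advances.
The agenda winner is Concept 3.

Concept 3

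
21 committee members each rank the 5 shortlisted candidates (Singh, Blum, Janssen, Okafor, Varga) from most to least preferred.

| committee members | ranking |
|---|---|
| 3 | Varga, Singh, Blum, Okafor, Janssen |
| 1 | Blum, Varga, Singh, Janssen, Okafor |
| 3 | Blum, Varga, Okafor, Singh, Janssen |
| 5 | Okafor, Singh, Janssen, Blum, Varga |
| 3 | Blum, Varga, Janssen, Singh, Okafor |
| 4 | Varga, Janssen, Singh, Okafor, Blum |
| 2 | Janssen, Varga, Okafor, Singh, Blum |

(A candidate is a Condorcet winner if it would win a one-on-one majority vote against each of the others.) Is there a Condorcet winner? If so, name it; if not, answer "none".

Pairwise majorities:
Singh vs Blum: Singh, 14–7.
Singh vs Janssen: Singh wins 12–9.
Singh vs Okafor: Singh, 11–10.
Singh–Varga: Varga 16–5.
Blum–Janssen: Janssen 11–10.
Blum vs Okafor: Okafor, 11–10.
Blum vs Varga: Blum, 12–9.
Janssen–Okafor: Okafor 11–10.
Janssen vs Varga: Varga wins 14–7.
Okafor vs Varga: Varga wins 16–5.
Every candidate loses at least once (Singh loses to Varga; Blum loses to Singh; Janssen loses to Singh; Okafor loses to Singh; Varga loses to Blum). The majority relation contains the cycle Singh → Blum → Varga → Singh, so there is no Condorcet winner.

none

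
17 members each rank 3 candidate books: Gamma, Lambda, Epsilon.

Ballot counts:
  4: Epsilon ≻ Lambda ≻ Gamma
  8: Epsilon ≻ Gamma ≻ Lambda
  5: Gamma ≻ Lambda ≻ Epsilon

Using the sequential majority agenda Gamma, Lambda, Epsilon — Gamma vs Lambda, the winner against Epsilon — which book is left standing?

Round 1: Gamma vs Lambda — 13–4, Gamma advances.
Round 2: Gamma vs Epsilon — 5–12, Epsilon advances.
Epsilon survives the agenda.

Epsilon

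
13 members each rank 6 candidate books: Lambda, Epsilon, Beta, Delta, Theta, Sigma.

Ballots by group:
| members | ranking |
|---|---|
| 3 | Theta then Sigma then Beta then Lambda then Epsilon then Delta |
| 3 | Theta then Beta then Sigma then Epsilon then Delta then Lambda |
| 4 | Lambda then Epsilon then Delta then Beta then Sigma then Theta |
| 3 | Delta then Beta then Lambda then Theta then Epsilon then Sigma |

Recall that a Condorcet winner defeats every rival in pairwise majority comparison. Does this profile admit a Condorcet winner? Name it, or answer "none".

Check each pair by majority over 13 ballots:
Lambda vs Epsilon: Lambda wins 10–3.
Lambda vs Beta: Beta, 9–4.
Lambda vs Delta: Lambda preferred on 3+4 = 7 ballots; Lambda wins 7–6.
Lambda vs Theta: Lambda preferred on 4+3 = 7 ballots; Lambda wins 7–6.
Lambda vs Sigma: Lambda wins 7–6.
Epsilon vs Beta: Beta wins 9–4.
Epsilon vs Delta: Epsilon wins 10–3.
Epsilon vs Theta: Epsilon preferred on 4 ballots; Theta wins 9–4.
Epsilon vs Sigma: Epsilon wins 7–6.
Beta vs Delta: 6 to 7, Delta.
Beta vs Theta: Beta preferred on 4+3 = 7 ballots; Beta wins 7–6.
Beta vs Sigma: Beta preferred on 3+4+3 = 10 ballots; Beta wins 10–3.
Delta vs Theta: Delta is ranked higher on 4+3 = 7 ballots, Theta on 6. Delta wins 7–6.
Delta–Sigma: Delta 7–6.
Theta vs Sigma: 9 to 4, Theta.
No book is unbeaten: Lambda loses to Beta; Epsilon loses to Lambda; Beta loses to Delta; Delta loses to Lambda; Theta loses to Lambda; Sigma loses to Lambda. In particular Lambda → Delta → Beta → Lambda is a majority cycle — no Condorcet winner exists.

none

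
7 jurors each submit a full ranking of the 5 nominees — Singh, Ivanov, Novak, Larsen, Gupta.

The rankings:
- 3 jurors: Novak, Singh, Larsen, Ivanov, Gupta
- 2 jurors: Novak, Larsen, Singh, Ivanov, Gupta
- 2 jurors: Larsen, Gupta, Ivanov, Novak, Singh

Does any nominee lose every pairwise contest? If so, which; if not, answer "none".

Head-to-head results (7 jurors):
Singh vs Ivanov: Singh wins 5–2.
Singh vs Novak: Novak, 7–0.
Singh vs Larsen: Singh preferred on 3 ballots; Larsen wins 4–3.
Singh vs Gupta: 3+2 = 5 for Singh, 2 for Gupta — Singh by 5–2.
Ivanov–Novak: Novak 5–2.
Ivanov vs Larsen: Larsen wins 7–0.
Ivanov vs Gupta: Ivanov wins 5–2.
Novak vs Larsen: Novak, 5–2.
Novak vs Gupta: Novak is ranked higher on 3+2 = 5 ballots, Gupta on 2. Novak wins 5–2.
Larsen vs Gupta: Larsen preferred on 3+2+2 = 7 ballots; Larsen wins 7–0.
Only Gupta has no wins; Gupta is the Condorcet loser.

Gupta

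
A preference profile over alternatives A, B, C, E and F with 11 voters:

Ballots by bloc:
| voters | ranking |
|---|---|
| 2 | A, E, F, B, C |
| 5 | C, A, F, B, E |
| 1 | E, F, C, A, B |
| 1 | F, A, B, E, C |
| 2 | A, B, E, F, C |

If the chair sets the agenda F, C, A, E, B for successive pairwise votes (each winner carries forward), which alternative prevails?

Round 1: F vs C — 6–5, F advances.
Round 2: F vs A — 2–9, A advances.
Round 3: A vs E — 10–1, A advances.
Round 4: A vs B — 11–0, A advances.
The agenda winner is A.

A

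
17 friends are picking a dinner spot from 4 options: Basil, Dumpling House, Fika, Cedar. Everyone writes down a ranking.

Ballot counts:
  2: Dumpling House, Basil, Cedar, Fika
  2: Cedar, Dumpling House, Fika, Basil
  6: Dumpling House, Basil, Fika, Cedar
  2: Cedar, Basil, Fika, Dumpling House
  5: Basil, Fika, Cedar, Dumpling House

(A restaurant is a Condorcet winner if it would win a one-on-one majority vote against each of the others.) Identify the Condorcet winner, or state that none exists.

Pairwise majorities:
Basil–Dumpling House: Dumpling House 10–7.
Basil vs Fika: Basil wins 15–2.
Basil vs Cedar: Basil, 13–4.
Dumpling House vs Fika: Dumpling House wins 10–7.
Dumpling House vs Cedar: Cedar, 9–8.
Fika–Cedar: Fika 11–6.
Each restaurant drops at least one matchup (Basil loses to Dumpling House; Dumpling House loses to Cedar; Fika loses to Basil; Cedar loses to Basil); the cycle Basil > Cedar > Dumpling House > Basil rules out a Condorcet winner.

none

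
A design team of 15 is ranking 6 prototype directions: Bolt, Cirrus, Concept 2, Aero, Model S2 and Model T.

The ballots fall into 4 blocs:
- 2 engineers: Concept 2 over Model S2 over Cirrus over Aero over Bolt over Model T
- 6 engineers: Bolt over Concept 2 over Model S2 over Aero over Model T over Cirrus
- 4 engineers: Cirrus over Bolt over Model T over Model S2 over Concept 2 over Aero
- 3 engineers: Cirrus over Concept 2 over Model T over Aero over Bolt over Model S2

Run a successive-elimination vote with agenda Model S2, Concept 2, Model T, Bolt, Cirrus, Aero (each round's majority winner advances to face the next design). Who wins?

Cirrus

Round 1: Model S2 vs Concept 2 — 4–11, Concept 2 advances.
Round 2: Concept 2 vs Model T — 11–4, Concept 2 advances.
Round 3: Concept 2 vs Bolt — 5–10, Bolt advances.
Round 4: Bolt vs Cirrus — 6–9, Cirrus advances.
Round 5: Cirrus vs Aero — 9–6, Cirrus advances.
Cirrus survives the agenda.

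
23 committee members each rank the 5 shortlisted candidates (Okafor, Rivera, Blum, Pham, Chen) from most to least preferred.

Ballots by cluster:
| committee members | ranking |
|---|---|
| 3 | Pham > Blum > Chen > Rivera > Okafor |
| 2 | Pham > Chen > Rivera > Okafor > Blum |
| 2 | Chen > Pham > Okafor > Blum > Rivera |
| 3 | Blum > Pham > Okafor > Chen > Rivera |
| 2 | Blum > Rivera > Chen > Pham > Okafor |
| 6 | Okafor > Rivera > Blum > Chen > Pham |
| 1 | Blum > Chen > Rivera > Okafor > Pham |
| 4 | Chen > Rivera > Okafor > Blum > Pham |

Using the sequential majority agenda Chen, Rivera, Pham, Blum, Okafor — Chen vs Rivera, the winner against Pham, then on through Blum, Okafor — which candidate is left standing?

Okafor

Round 1: Chen vs Rivera — 15–8, Chen advances.
Round 2: Chen vs Pham — 15–8, Chen advances.
Round 3: Chen vs Blum — 8–15, Blum advances.
Round 4: Blum vs Okafor — 9–14, Okafor advances.
The agenda winner is Okafor.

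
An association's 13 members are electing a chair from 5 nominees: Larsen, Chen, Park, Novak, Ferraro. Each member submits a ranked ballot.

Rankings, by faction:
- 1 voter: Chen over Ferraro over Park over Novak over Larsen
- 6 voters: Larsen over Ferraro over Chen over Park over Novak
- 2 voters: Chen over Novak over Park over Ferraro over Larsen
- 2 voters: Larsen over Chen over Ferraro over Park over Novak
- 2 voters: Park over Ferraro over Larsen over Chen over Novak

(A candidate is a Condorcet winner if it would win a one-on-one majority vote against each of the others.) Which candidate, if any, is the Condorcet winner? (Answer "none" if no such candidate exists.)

Larsen

Check each pair by majority over 13 ballots:
Larsen vs Chen: 10 to 3, Larsen.
Larsen vs Park: Larsen preferred on 6+2 = 8 ballots; Larsen wins 8–5.
Larsen–Novak: Larsen 10–3.
Larsen vs Ferraro: Larsen preferred on 6+2 = 8 ballots; Larsen wins 8–5.
Chen–Park: Chen 11–2.
Chen vs Novak: Chen, 13–0.
Chen vs Ferraro: 1+2+2 = 5 for Chen, 8 for Ferraro — Ferraro by 8–5.
Park vs Novak: 1+6+2+2 = 11 for Park, 2 for Novak — Park by 11–2.
Park vs Ferraro: Ferraro, 9–4.
Novak vs Ferraro: Ferraro wins 11–2.
Larsen wins every pairwise contest, so Larsen is the Condorcet winner.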